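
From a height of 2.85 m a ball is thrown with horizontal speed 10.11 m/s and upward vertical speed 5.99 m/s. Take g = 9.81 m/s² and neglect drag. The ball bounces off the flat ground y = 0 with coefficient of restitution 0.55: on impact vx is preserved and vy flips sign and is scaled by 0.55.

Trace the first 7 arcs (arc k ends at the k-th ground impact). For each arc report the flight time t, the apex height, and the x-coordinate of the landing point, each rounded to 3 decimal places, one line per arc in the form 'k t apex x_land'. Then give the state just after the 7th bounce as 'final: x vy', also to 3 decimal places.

Arc 1: start y=2.850, vy=5.990 → t=1.587, apex=4.679, x_land=16.047, impact vy=-9.581
  bounce: vy ← 0.55·9.581 = 5.270
Arc 2: start y=0.000, vy=5.270 → t=1.074, apex=1.415, x_land=26.909, impact vy=-5.270
  bounce: vy ← 0.55·5.270 = 2.898
Arc 3: start y=0.000, vy=2.898 → t=0.591, apex=0.428, x_land=32.883, impact vy=-2.898
  bounce: vy ← 0.55·2.898 = 1.594
Arc 4: start y=0.000, vy=1.594 → t=0.325, apex=0.130, x_land=36.168, impact vy=-1.594
  bounce: vy ← 0.55·1.594 = 0.877
Arc 5: start y=0.000, vy=0.877 → t=0.179, apex=0.039, x_land=37.975, impact vy=-0.877
  bounce: vy ← 0.55·0.877 = 0.482
Arc 6: start y=0.000, vy=0.482 → t=0.098, apex=0.012, x_land=38.969, impact vy=-0.482
  bounce: vy ← 0.55·0.482 = 0.265
Arc 7: start y=0.000, vy=0.265 → t=0.054, apex=0.004, x_land=39.516, impact vy=-0.265
  bounce: vy ← 0.55·0.265 = 0.146

1 1.587 4.679 16.047
2 1.074 1.415 26.909
3 0.591 0.428 32.883
4 0.325 0.130 36.168
5 0.179 0.039 37.975
6 0.098 0.012 38.969
7 0.054 0.004 39.516
final: 39.516 0.146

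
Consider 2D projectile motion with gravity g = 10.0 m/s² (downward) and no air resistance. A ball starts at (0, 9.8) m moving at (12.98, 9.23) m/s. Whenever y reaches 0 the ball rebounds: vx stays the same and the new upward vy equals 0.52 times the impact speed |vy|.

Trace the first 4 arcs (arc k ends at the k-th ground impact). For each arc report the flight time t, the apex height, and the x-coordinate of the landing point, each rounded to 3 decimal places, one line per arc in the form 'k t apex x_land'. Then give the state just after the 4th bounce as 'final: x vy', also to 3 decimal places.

Arc 1: start y=9.800, vy=9.230 → t=2.600, apex=14.060, x_land=33.746, impact vy=-16.769
  bounce: vy ← 0.52·16.769 = 8.720
Arc 2: start y=0.000, vy=8.720 → t=1.744, apex=3.802, x_land=56.383, impact vy=-8.720
  bounce: vy ← 0.52·8.720 = 4.534
Arc 3: start y=0.000, vy=4.534 → t=0.907, apex=1.028, x_land=68.154, impact vy=-4.534
  bounce: vy ← 0.52·4.534 = 2.358
Arc 4: start y=0.000, vy=2.358 → t=0.472, apex=0.278, x_land=74.275, impact vy=-2.358
  bounce: vy ← 0.52·2.358 = 1.226

1 2.600 14.060 33.746
2 1.744 3.802 56.383
3 0.907 1.028 68.154
4 0.472 0.278 74.275
final: 74.275 1.226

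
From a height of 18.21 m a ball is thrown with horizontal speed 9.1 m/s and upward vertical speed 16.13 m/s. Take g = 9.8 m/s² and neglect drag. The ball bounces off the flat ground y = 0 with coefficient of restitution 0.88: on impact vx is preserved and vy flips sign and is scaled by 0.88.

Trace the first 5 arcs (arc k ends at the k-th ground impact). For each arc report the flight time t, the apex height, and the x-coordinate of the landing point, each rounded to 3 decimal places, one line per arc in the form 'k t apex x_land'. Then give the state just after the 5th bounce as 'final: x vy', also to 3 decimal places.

Arc 1: start y=18.210, vy=16.130 → t=4.181, apex=31.484, x_land=38.045, impact vy=-24.841
  bounce: vy ← 0.88·24.841 = 21.860
Arc 2: start y=0.000, vy=21.860 → t=4.461, apex=24.381, x_land=78.643, impact vy=-21.860
  bounce: vy ← 0.88·21.860 = 19.237
Arc 3: start y=0.000, vy=19.237 → t=3.926, apex=18.881, x_land=114.369, impact vy=-19.237
  bounce: vy ← 0.88·19.237 = 16.929
Arc 4: start y=0.000, vy=16.929 → t=3.455, apex=14.621, x_land=145.808, impact vy=-16.929
  bounce: vy ← 0.88·16.929 = 14.897
Arc 5: start y=0.000, vy=14.897 → t=3.040, apex=11.323, x_land=173.474, impact vy=-14.897
  bounce: vy ← 0.88·14.897 = 13.110

1 4.181 31.484 38.045
2 4.461 24.381 78.643
3 3.926 18.881 114.369
4 3.455 14.621 145.808
5 3.040 11.323 173.474
final: 173.474 13.110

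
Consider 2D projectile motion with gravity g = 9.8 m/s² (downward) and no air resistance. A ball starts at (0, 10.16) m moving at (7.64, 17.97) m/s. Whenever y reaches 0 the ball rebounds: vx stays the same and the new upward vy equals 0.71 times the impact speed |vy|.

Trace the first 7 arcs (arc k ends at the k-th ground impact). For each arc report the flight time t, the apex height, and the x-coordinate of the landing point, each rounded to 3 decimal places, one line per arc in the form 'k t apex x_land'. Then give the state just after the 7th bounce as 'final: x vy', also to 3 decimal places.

Arc 1: start y=10.160, vy=17.970 → t=4.165, apex=26.636, x_land=31.822, impact vy=-22.849
  bounce: vy ← 0.71·22.849 = 16.222
Arc 2: start y=0.000, vy=16.222 → t=3.311, apex=13.427, x_land=57.116, impact vy=-16.222
  bounce: vy ← 0.71·16.222 = 11.518
Arc 3: start y=0.000, vy=11.518 → t=2.351, apex=6.769, x_land=75.074, impact vy=-11.518
  bounce: vy ← 0.71·11.518 = 8.178
Arc 4: start y=0.000, vy=8.178 → t=1.669, apex=3.412, x_land=87.825, impact vy=-8.178
  bounce: vy ← 0.71·8.178 = 5.806
Arc 5: start y=0.000, vy=5.806 → t=1.185, apex=1.720, x_land=96.878, impact vy=-5.806
  bounce: vy ← 0.71·5.806 = 4.122
Arc 6: start y=0.000, vy=4.122 → t=0.841, apex=0.867, x_land=103.305, impact vy=-4.122
  bounce: vy ← 0.71·4.122 = 2.927
Arc 7: start y=0.000, vy=2.927 → t=0.597, apex=0.437, x_land=107.869, impact vy=-2.927
  bounce: vy ← 0.71·2.927 = 2.078

1 4.165 26.636 31.822
2 3.311 13.427 57.116
3 2.351 6.769 75.074
4 1.669 3.412 87.825
5 1.185 1.720 96.878
6 0.841 0.867 103.305
7 0.597 0.437 107.869
final: 107.869 2.078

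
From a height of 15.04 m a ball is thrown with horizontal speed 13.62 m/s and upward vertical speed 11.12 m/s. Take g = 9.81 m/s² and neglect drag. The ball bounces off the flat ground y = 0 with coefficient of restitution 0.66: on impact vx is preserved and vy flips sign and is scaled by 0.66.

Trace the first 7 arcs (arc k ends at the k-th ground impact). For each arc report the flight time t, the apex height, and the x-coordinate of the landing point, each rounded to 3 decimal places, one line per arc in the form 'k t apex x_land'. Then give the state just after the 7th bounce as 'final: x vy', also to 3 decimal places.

1 3.219 21.342 43.849
2 2.753 9.297 81.351
3 1.817 4.050 106.103
4 1.199 1.764 122.438
5 0.792 0.768 133.220
6 0.522 0.335 140.336
7 0.345 0.146 145.032
final: 145.032 1.116

Arc 1: start y=15.040, vy=11.120 → t=3.219, apex=21.342, x_land=43.849, impact vy=-20.463
  bounce: vy ← 0.66·20.463 = 13.506
Arc 2: start y=0.000, vy=13.506 → t=2.753, apex=9.297, x_land=81.351, impact vy=-13.506
  bounce: vy ← 0.66·13.506 = 8.914
Arc 3: start y=0.000, vy=8.914 → t=1.817, apex=4.050, x_land=106.103, impact vy=-8.914
  bounce: vy ← 0.66·8.914 = 5.883
Arc 4: start y=0.000, vy=5.883 → t=1.199, apex=1.764, x_land=122.438, impact vy=-5.883
  bounce: vy ← 0.66·5.883 = 3.883
Arc 5: start y=0.000, vy=3.883 → t=0.792, apex=0.768, x_land=133.220, impact vy=-3.883
  bounce: vy ← 0.66·3.883 = 2.563
Arc 6: start y=0.000, vy=2.563 → t=0.522, apex=0.335, x_land=140.336, impact vy=-2.563
  bounce: vy ← 0.66·2.563 = 1.691
Arc 7: start y=0.000, vy=1.691 → t=0.345, apex=0.146, x_land=145.032, impact vy=-1.691
  bounce: vy ← 0.66·1.691 = 1.116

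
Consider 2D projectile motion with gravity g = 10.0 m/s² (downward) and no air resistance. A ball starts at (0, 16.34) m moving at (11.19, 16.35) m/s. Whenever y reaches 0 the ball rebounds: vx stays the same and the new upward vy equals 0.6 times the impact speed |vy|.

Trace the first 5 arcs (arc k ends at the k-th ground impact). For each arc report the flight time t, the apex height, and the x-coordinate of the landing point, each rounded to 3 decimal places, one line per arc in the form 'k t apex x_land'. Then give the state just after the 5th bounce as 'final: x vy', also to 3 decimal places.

1 4.072 29.706 45.571
2 2.925 10.694 78.301
3 1.755 3.850 97.939
4 1.053 1.386 109.722
5 0.632 0.499 116.792
final: 116.792 1.895

Arc 1: start y=16.340, vy=16.350 → t=4.072, apex=29.706, x_land=45.571, impact vy=-24.375
  bounce: vy ← 0.6·24.375 = 14.625
Arc 2: start y=0.000, vy=14.625 → t=2.925, apex=10.694, x_land=78.301, impact vy=-14.625
  bounce: vy ← 0.6·14.625 = 8.775
Arc 3: start y=0.000, vy=8.775 → t=1.755, apex=3.850, x_land=97.939, impact vy=-8.775
  bounce: vy ← 0.6·8.775 = 5.265
Arc 4: start y=0.000, vy=5.265 → t=1.053, apex=1.386, x_land=109.722, impact vy=-5.265
  bounce: vy ← 0.6·5.265 = 3.159
Arc 5: start y=0.000, vy=3.159 → t=0.632, apex=0.499, x_land=116.792, impact vy=-3.159
  bounce: vy ← 0.6·3.159 = 1.895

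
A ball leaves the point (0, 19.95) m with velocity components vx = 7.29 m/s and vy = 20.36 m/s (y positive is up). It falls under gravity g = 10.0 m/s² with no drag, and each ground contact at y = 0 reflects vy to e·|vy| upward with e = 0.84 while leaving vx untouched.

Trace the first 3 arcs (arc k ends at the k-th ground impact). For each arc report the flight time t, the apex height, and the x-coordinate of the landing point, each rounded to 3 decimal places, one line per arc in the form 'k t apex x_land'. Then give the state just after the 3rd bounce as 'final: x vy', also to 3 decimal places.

Arc 1: start y=19.950, vy=20.360 → t=4.888, apex=40.676, x_land=35.635, impact vy=-28.522
  bounce: vy ← 0.84·28.522 = 23.959
Arc 2: start y=0.000, vy=23.959 → t=4.792, apex=28.701, x_land=70.567, impact vy=-23.959
  bounce: vy ← 0.84·23.959 = 20.125
Arc 3: start y=0.000, vy=20.125 → t=4.025, apex=20.252, x_land=99.910, impact vy=-20.125
  bounce: vy ← 0.84·20.125 = 16.905

1 4.888 40.676 35.635
2 4.792 28.701 70.567
3 4.025 20.252 99.910
final: 99.910 16.905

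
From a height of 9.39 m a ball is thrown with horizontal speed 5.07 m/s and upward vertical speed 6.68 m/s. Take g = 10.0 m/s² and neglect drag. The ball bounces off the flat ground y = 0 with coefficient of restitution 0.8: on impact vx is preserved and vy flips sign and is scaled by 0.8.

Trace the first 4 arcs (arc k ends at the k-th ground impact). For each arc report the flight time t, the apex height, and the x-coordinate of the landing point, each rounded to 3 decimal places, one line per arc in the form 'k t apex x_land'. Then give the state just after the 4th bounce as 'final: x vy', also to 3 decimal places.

Arc 1: start y=9.390, vy=6.680 → t=2.193, apex=11.621, x_land=11.116, impact vy=-15.245
  bounce: vy ← 0.8·15.245 = 12.196
Arc 2: start y=0.000, vy=12.196 → t=2.439, apex=7.438, x_land=23.483, impact vy=-12.196
  bounce: vy ← 0.8·12.196 = 9.757
Arc 3: start y=0.000, vy=9.757 → t=1.951, apex=4.760, x_land=33.377, impact vy=-9.757
  bounce: vy ← 0.8·9.757 = 7.806
Arc 4: start y=0.000, vy=7.806 → t=1.561, apex=3.046, x_land=41.292, impact vy=-7.806
  bounce: vy ← 0.8·7.806 = 6.245

1 2.193 11.621 11.116
2 2.439 7.438 23.483
3 1.951 4.760 33.377
4 1.561 3.046 41.292
final: 41.292 6.245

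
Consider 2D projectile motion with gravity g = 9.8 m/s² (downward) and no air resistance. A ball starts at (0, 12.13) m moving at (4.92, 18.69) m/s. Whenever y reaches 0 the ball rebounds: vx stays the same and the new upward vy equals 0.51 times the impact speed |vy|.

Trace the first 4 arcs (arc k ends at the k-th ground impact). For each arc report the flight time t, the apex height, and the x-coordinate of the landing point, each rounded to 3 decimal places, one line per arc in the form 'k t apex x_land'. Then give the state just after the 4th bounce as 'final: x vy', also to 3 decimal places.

Arc 1: start y=12.130, vy=18.690 → t=4.380, apex=29.952, x_land=21.547, impact vy=-24.229
  bounce: vy ← 0.51·24.229 = 12.357
Arc 2: start y=0.000, vy=12.357 → t=2.522, apex=7.791, x_land=33.955, impact vy=-12.357
  bounce: vy ← 0.51·12.357 = 6.302
Arc 3: start y=0.000, vy=6.302 → t=1.286, apex=2.026, x_land=40.283, impact vy=-6.302
  bounce: vy ← 0.51·6.302 = 3.214
Arc 4: start y=0.000, vy=3.214 → t=0.656, apex=0.527, x_land=43.510, impact vy=-3.214
  bounce: vy ← 0.51·3.214 = 1.639

1 4.380 29.952 21.547
2 2.522 7.791 33.955
3 1.286 2.026 40.283
4 0.656 0.527 43.510
final: 43.510 1.639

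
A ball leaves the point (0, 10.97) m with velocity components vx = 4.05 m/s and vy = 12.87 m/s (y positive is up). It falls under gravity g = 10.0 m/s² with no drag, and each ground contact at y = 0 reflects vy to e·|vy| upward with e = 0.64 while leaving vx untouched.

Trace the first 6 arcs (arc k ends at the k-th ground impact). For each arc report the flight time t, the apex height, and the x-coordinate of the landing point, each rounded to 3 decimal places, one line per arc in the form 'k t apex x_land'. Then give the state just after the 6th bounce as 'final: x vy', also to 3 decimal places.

1 3.249 19.252 13.159
2 2.512 7.886 23.332
3 1.607 3.230 29.842
4 1.029 1.323 34.008
5 0.658 0.542 36.675
6 0.421 0.222 38.382
final: 38.382 1.348

Arc 1: start y=10.970, vy=12.870 → t=3.249, apex=19.252, x_land=13.159, impact vy=-19.622
  bounce: vy ← 0.64·19.622 = 12.558
Arc 2: start y=0.000, vy=12.558 → t=2.512, apex=7.886, x_land=23.332, impact vy=-12.558
  bounce: vy ← 0.64·12.558 = 8.037
Arc 3: start y=0.000, vy=8.037 → t=1.607, apex=3.230, x_land=29.842, impact vy=-8.037
  bounce: vy ← 0.64·8.037 = 5.144
Arc 4: start y=0.000, vy=5.144 → t=1.029, apex=1.323, x_land=34.008, impact vy=-5.144
  bounce: vy ← 0.64·5.144 = 3.292
Arc 5: start y=0.000, vy=3.292 → t=0.658, apex=0.542, x_land=36.675, impact vy=-3.292
  bounce: vy ← 0.64·3.292 = 2.107
Arc 6: start y=0.000, vy=2.107 → t=0.421, apex=0.222, x_land=38.382, impact vy=-2.107
  bounce: vy ← 0.64·2.107 = 1.348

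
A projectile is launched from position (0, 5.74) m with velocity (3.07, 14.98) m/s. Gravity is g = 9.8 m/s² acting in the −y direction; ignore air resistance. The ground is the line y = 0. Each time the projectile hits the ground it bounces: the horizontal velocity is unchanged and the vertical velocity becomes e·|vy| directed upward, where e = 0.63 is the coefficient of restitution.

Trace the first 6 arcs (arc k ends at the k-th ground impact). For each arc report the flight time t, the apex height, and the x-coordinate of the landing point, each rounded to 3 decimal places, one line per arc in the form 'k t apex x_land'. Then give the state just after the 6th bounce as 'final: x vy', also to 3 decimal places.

Arc 1: start y=5.740, vy=14.980 → t=3.402, apex=17.189, x_land=10.443, impact vy=-18.355
  bounce: vy ← 0.63·18.355 = 11.564
Arc 2: start y=0.000, vy=11.564 → t=2.360, apex=6.822, x_land=17.688, impact vy=-11.564
  bounce: vy ← 0.63·11.564 = 7.285
Arc 3: start y=0.000, vy=7.285 → t=1.487, apex=2.708, x_land=22.252, impact vy=-7.285
  bounce: vy ← 0.63·7.285 = 4.590
Arc 4: start y=0.000, vy=4.590 → t=0.937, apex=1.075, x_land=25.128, impact vy=-4.590
  bounce: vy ← 0.63·4.590 = 2.891
Arc 5: start y=0.000, vy=2.891 → t=0.590, apex=0.427, x_land=26.939, impact vy=-2.891
  bounce: vy ← 0.63·2.891 = 1.822
Arc 6: start y=0.000, vy=1.822 → t=0.372, apex=0.169, x_land=28.080, impact vy=-1.822
  bounce: vy ← 0.63·1.822 = 1.148

1 3.402 17.189 10.443
2 2.360 6.822 17.688
3 1.487 2.708 22.252
4 0.937 1.075 25.128
5 0.590 0.427 26.939
6 0.372 0.169 28.080
final: 28.080 1.148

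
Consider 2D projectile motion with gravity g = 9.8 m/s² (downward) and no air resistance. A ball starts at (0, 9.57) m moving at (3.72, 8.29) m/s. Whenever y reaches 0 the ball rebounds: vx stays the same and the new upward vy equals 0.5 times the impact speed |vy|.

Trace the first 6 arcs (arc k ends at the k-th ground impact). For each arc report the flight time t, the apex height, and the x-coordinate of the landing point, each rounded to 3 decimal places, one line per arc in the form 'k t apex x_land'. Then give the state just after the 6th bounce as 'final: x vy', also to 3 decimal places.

1 2.480 13.076 9.224
2 1.634 3.269 15.301
3 0.817 0.817 18.339
4 0.408 0.204 19.859
5 0.204 0.051 20.618
6 0.102 0.013 20.998
final: 20.998 0.250

Arc 1: start y=9.570, vy=8.290 → t=2.480, apex=13.076, x_land=9.224, impact vy=-16.009
  bounce: vy ← 0.5·16.009 = 8.005
Arc 2: start y=0.000, vy=8.005 → t=1.634, apex=3.269, x_land=15.301, impact vy=-8.005
  bounce: vy ← 0.5·8.005 = 4.002
Arc 3: start y=0.000, vy=4.002 → t=0.817, apex=0.817, x_land=18.339, impact vy=-4.002
  bounce: vy ← 0.5·4.002 = 2.001
Arc 4: start y=0.000, vy=2.001 → t=0.408, apex=0.204, x_land=19.859, impact vy=-2.001
  bounce: vy ← 0.5·2.001 = 1.001
Arc 5: start y=0.000, vy=1.001 → t=0.204, apex=0.051, x_land=20.618, impact vy=-1.001
  bounce: vy ← 0.5·1.001 = 0.500
Arc 6: start y=0.000, vy=0.500 → t=0.102, apex=0.013, x_land=20.998, impact vy=-0.500
  bounce: vy ← 0.5·0.500 = 0.250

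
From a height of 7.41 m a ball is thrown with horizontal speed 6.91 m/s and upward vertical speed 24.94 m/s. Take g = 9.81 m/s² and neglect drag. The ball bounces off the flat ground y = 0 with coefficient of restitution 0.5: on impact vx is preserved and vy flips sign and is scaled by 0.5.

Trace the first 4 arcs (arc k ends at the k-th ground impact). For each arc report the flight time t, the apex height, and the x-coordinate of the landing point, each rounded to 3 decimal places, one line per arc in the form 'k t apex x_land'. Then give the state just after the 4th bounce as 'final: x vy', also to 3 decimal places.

1 5.366 39.113 37.080
2 2.824 9.778 56.593
3 1.412 2.445 66.349
4 0.706 0.611 71.227
final: 71.227 1.731

Arc 1: start y=7.410, vy=24.940 → t=5.366, apex=39.113, x_land=37.080, impact vy=-27.702
  bounce: vy ← 0.5·27.702 = 13.851
Arc 2: start y=0.000, vy=13.851 → t=2.824, apex=9.778, x_land=56.593, impact vy=-13.851
  bounce: vy ← 0.5·13.851 = 6.925
Arc 3: start y=0.000, vy=6.925 → t=1.412, apex=2.445, x_land=66.349, impact vy=-6.925
  bounce: vy ← 0.5·6.925 = 3.463
Arc 4: start y=0.000, vy=3.463 → t=0.706, apex=0.611, x_land=71.227, impact vy=-3.463
  bounce: vy ← 0.5·3.463 = 1.731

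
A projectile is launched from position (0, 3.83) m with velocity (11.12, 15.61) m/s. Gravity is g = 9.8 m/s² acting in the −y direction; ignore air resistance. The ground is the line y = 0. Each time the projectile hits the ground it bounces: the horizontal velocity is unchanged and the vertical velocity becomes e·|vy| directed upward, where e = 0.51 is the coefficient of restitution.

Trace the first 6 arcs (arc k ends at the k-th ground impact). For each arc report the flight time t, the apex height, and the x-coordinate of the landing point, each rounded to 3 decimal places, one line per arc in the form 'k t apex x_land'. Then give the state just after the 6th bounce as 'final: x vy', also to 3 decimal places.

1 3.415 16.262 37.971
2 1.858 4.230 58.634
3 0.948 1.100 69.172
4 0.483 0.286 74.546
5 0.246 0.074 77.287
6 0.126 0.019 78.685
final: 78.685 0.314

Arc 1: start y=3.830, vy=15.610 → t=3.415, apex=16.262, x_land=37.971, impact vy=-17.853
  bounce: vy ← 0.51·17.853 = 9.105
Arc 2: start y=0.000, vy=9.105 → t=1.858, apex=4.230, x_land=58.634, impact vy=-9.105
  bounce: vy ← 0.51·9.105 = 4.644
Arc 3: start y=0.000, vy=4.644 → t=0.948, apex=1.100, x_land=69.172, impact vy=-4.644
  bounce: vy ← 0.51·4.644 = 2.368
Arc 4: start y=0.000, vy=2.368 → t=0.483, apex=0.286, x_land=74.546, impact vy=-2.368
  bounce: vy ← 0.51·2.368 = 1.208
Arc 5: start y=0.000, vy=1.208 → t=0.246, apex=0.074, x_land=77.287, impact vy=-1.208
  bounce: vy ← 0.51·1.208 = 0.616
Arc 6: start y=0.000, vy=0.616 → t=0.126, apex=0.019, x_land=78.685, impact vy=-0.616
  bounce: vy ← 0.51·0.616 = 0.314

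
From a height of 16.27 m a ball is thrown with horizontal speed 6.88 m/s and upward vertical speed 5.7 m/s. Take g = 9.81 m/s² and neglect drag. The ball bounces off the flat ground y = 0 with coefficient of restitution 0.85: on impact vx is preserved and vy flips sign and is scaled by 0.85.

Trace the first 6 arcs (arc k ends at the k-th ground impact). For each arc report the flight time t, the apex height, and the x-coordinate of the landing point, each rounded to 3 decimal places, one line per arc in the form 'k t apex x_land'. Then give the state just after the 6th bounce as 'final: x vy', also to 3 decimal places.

1 2.493 17.926 17.150
2 3.250 12.952 39.509
3 2.762 9.357 58.515
4 2.348 6.761 74.670
5 1.996 4.885 88.401
6 1.696 3.529 100.073
final: 100.073 7.073

Arc 1: start y=16.270, vy=5.700 → t=2.493, apex=17.926, x_land=17.150, impact vy=-18.754
  bounce: vy ← 0.85·18.754 = 15.941
Arc 2: start y=0.000, vy=15.941 → t=3.250, apex=12.952, x_land=39.509, impact vy=-15.941
  bounce: vy ← 0.85·15.941 = 13.550
Arc 3: start y=0.000, vy=13.550 → t=2.762, apex=9.357, x_land=58.515, impact vy=-13.550
  bounce: vy ← 0.85·13.550 = 11.517
Arc 4: start y=0.000, vy=11.517 → t=2.348, apex=6.761, x_land=74.670, impact vy=-11.517
  bounce: vy ← 0.85·11.517 = 9.790
Arc 5: start y=0.000, vy=9.790 → t=1.996, apex=4.885, x_land=88.401, impact vy=-9.790
  bounce: vy ← 0.85·9.790 = 8.321
Arc 6: start y=0.000, vy=8.321 → t=1.696, apex=3.529, x_land=100.073, impact vy=-8.321
  bounce: vy ← 0.85·8.321 = 7.073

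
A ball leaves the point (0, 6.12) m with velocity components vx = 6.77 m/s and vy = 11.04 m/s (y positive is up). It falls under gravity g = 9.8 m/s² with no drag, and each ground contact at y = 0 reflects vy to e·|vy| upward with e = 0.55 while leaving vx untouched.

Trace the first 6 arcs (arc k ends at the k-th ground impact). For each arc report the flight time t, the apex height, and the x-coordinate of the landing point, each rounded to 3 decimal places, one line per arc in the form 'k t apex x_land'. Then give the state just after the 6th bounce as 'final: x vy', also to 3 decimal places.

Arc 1: start y=6.120, vy=11.040 → t=2.713, apex=12.338, x_land=18.369, impact vy=-15.551
  bounce: vy ← 0.55·15.551 = 8.553
Arc 2: start y=0.000, vy=8.553 → t=1.746, apex=3.732, x_land=30.187, impact vy=-8.553
  bounce: vy ← 0.55·8.553 = 4.704
Arc 3: start y=0.000, vy=4.704 → t=0.960, apex=1.129, x_land=36.686, impact vy=-4.704
  bounce: vy ← 0.55·4.704 = 2.587
Arc 4: start y=0.000, vy=2.587 → t=0.528, apex=0.342, x_land=40.261, impact vy=-2.587
  bounce: vy ← 0.55·2.587 = 1.423
Arc 5: start y=0.000, vy=1.423 → t=0.290, apex=0.103, x_land=42.227, impact vy=-1.423
  bounce: vy ← 0.55·1.423 = 0.783
Arc 6: start y=0.000, vy=0.783 → t=0.160, apex=0.031, x_land=43.308, impact vy=-0.783
  bounce: vy ← 0.55·0.783 = 0.430

1 2.713 12.338 18.369
2 1.746 3.732 30.187
3 0.960 1.129 36.686
4 0.528 0.342 40.261
5 0.290 0.103 42.227
6 0.160 0.031 43.308
final: 43.308 0.430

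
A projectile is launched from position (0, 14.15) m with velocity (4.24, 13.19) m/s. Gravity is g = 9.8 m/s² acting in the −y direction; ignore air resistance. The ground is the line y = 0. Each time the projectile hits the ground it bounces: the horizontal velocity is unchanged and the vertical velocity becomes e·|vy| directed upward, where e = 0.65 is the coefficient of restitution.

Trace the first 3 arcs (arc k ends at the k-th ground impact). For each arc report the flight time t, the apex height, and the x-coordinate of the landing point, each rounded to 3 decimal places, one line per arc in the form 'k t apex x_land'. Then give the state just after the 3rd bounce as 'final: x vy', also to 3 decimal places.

Arc 1: start y=14.150, vy=13.190 → t=3.514, apex=23.026, x_land=14.898, impact vy=-21.244
  bounce: vy ← 0.65·21.244 = 13.809
Arc 2: start y=0.000, vy=13.809 → t=2.818, apex=9.729, x_land=26.847, impact vy=-13.809
  bounce: vy ← 0.65·13.809 = 8.976
Arc 3: start y=0.000, vy=8.976 → t=1.832, apex=4.110, x_land=34.614, impact vy=-8.976
  bounce: vy ← 0.65·8.976 = 5.834

1 3.514 23.026 14.898
2 2.818 9.729 26.847
3 1.832 4.110 34.614
final: 34.614 5.834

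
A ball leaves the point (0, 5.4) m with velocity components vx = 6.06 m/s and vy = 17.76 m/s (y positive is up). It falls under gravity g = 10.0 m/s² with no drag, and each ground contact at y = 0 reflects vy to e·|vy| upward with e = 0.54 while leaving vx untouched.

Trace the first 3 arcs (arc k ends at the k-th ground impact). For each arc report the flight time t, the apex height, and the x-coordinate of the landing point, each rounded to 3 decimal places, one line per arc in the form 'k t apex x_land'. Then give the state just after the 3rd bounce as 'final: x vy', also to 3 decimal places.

1 3.834 21.171 23.232
2 2.222 6.173 36.700
3 1.200 1.800 43.972
final: 43.972 3.240

Arc 1: start y=5.400, vy=17.760 → t=3.834, apex=21.171, x_land=23.232, impact vy=-20.577
  bounce: vy ← 0.54·20.577 = 11.112
Arc 2: start y=0.000, vy=11.112 → t=2.222, apex=6.173, x_land=36.700, impact vy=-11.112
  bounce: vy ← 0.54·11.112 = 6.000
Arc 3: start y=0.000, vy=6.000 → t=1.200, apex=1.800, x_land=43.972, impact vy=-6.000
  bounce: vy ← 0.54·6.000 = 3.240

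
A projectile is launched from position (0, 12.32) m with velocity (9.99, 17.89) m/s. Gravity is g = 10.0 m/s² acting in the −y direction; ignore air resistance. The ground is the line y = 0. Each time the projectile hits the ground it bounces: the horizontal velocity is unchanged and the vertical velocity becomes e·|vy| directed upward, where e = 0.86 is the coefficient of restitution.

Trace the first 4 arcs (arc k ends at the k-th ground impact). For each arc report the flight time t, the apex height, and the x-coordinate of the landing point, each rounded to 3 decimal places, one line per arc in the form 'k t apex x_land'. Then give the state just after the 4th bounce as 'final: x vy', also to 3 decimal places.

Arc 1: start y=12.320, vy=17.890 → t=4.169, apex=28.323, x_land=41.649, impact vy=-23.800
  bounce: vy ← 0.86·23.800 = 20.468
Arc 2: start y=0.000, vy=20.468 → t=4.094, apex=20.947, x_land=82.544, impact vy=-20.468
  bounce: vy ← 0.86·20.468 = 17.603
Arc 3: start y=0.000, vy=17.603 → t=3.521, apex=15.493, x_land=117.714, impact vy=-17.603
  bounce: vy ← 0.86·17.603 = 15.138
Arc 4: start y=0.000, vy=15.138 → t=3.028, apex=11.458, x_land=147.961, impact vy=-15.138
  bounce: vy ← 0.86·15.138 = 13.019

1 4.169 28.323 41.649
2 4.094 20.947 82.544
3 3.521 15.493 117.714
4 3.028 11.458 147.961
final: 147.961 13.019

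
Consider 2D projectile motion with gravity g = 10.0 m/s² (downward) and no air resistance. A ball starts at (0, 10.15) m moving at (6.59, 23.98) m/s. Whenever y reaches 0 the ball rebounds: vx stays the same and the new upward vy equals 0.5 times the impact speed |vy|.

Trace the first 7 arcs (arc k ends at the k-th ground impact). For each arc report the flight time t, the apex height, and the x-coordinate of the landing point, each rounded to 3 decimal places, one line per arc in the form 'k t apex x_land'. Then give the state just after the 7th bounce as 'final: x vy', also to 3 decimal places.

1 5.187 38.902 34.185
2 2.789 9.726 52.566
3 1.395 2.431 61.757
4 0.697 0.608 66.353
5 0.349 0.152 68.650
6 0.174 0.038 69.799
7 0.087 0.009 70.374
final: 70.374 0.218

Arc 1: start y=10.150, vy=23.980 → t=5.187, apex=38.902, x_land=34.185, impact vy=-27.893
  bounce: vy ← 0.5·27.893 = 13.947
Arc 2: start y=0.000, vy=13.947 → t=2.789, apex=9.726, x_land=52.566, impact vy=-13.947
  bounce: vy ← 0.5·13.947 = 6.973
Arc 3: start y=0.000, vy=6.973 → t=1.395, apex=2.431, x_land=61.757, impact vy=-6.973
  bounce: vy ← 0.5·6.973 = 3.487
Arc 4: start y=0.000, vy=3.487 → t=0.697, apex=0.608, x_land=66.353, impact vy=-3.487
  bounce: vy ← 0.5·3.487 = 1.743
Arc 5: start y=0.000, vy=1.743 → t=0.349, apex=0.152, x_land=68.650, impact vy=-1.743
  bounce: vy ← 0.5·1.743 = 0.872
Arc 6: start y=0.000, vy=0.872 → t=0.174, apex=0.038, x_land=69.799, impact vy=-0.872
  bounce: vy ← 0.5·0.872 = 0.436
Arc 7: start y=0.000, vy=0.436 → t=0.087, apex=0.009, x_land=70.374, impact vy=-0.436
  bounce: vy ← 0.5·0.436 = 0.218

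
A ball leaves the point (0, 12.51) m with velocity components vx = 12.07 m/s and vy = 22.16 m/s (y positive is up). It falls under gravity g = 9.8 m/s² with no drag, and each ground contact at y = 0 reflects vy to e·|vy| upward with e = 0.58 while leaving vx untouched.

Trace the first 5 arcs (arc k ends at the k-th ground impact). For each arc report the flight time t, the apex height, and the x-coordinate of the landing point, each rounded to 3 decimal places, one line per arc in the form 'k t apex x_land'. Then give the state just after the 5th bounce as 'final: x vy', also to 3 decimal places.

Arc 1: start y=12.510, vy=22.160 → t=5.030, apex=37.564, x_land=60.712, impact vy=-27.134
  bounce: vy ← 0.58·27.134 = 15.738
Arc 2: start y=0.000, vy=15.738 → t=3.212, apex=12.637, x_land=99.479, impact vy=-15.738
  bounce: vy ← 0.58·15.738 = 9.128
Arc 3: start y=0.000, vy=9.128 → t=1.863, apex=4.251, x_land=121.963, impact vy=-9.128
  bounce: vy ← 0.58·9.128 = 5.294
Arc 4: start y=0.000, vy=5.294 → t=1.080, apex=1.430, x_land=135.004, impact vy=-5.294
  bounce: vy ← 0.58·5.294 = 3.071
Arc 5: start y=0.000, vy=3.071 → t=0.627, apex=0.481, x_land=142.568, impact vy=-3.071
  bounce: vy ← 0.58·3.071 = 1.781

1 5.030 37.564 60.712
2 3.212 12.637 99.479
3 1.863 4.251 121.963
4 1.080 1.430 135.004
5 0.627 0.481 142.568
final: 142.568 1.781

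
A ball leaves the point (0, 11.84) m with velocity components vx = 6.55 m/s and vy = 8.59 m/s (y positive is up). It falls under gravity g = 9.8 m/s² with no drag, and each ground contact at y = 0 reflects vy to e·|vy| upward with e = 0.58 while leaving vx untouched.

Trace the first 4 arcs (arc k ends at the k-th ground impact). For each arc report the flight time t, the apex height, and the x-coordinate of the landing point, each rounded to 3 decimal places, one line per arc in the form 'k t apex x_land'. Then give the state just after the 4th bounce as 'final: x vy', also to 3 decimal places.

1 2.661 15.605 17.430
2 2.070 5.249 30.989
3 1.201 1.766 38.853
4 0.696 0.594 43.415
final: 43.415 1.979

Arc 1: start y=11.840, vy=8.590 → t=2.661, apex=15.605, x_land=17.430, impact vy=-17.489
  bounce: vy ← 0.58·17.489 = 10.143
Arc 2: start y=0.000, vy=10.143 → t=2.070, apex=5.249, x_land=30.989, impact vy=-10.143
  bounce: vy ← 0.58·10.143 = 5.883
Arc 3: start y=0.000, vy=5.883 → t=1.201, apex=1.766, x_land=38.853, impact vy=-5.883
  bounce: vy ← 0.58·5.883 = 3.412
Arc 4: start y=0.000, vy=3.412 → t=0.696, apex=0.594, x_land=43.415, impact vy=-3.412
  bounce: vy ← 0.58·3.412 = 1.979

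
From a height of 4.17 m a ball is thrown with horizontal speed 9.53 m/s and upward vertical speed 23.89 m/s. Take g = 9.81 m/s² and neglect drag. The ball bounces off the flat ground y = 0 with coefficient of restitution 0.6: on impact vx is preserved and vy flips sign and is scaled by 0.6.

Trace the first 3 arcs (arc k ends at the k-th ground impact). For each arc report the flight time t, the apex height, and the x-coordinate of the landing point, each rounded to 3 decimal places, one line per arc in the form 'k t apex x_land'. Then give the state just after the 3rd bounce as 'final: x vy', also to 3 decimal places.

1 5.039 33.259 48.024
2 3.125 11.973 77.803
3 1.875 4.310 95.671
final: 95.671 5.518

Arc 1: start y=4.170, vy=23.890 → t=5.039, apex=33.259, x_land=48.024, impact vy=-25.545
  bounce: vy ← 0.6·25.545 = 15.327
Arc 2: start y=0.000, vy=15.327 → t=3.125, apex=11.973, x_land=77.803, impact vy=-15.327
  bounce: vy ← 0.6·15.327 = 9.196
Arc 3: start y=0.000, vy=9.196 → t=1.875, apex=4.310, x_land=95.671, impact vy=-9.196
  bounce: vy ← 0.6·9.196 = 5.518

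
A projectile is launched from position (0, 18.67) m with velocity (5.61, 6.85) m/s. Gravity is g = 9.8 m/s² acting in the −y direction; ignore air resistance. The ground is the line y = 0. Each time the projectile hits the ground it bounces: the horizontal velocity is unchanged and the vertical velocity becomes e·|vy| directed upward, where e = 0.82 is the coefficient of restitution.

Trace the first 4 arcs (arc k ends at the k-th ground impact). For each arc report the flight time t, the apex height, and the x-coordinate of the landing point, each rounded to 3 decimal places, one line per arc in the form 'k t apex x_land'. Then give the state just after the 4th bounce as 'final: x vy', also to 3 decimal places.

1 2.772 21.064 15.553
2 3.400 14.163 34.628
3 2.788 9.523 50.270
4 2.286 6.404 63.097
final: 63.097 9.187

Arc 1: start y=18.670, vy=6.850 → t=2.772, apex=21.064, x_land=15.553, impact vy=-20.319
  bounce: vy ← 0.82·20.319 = 16.661
Arc 2: start y=0.000, vy=16.661 → t=3.400, apex=14.163, x_land=34.628, impact vy=-16.661
  bounce: vy ← 0.82·16.661 = 13.662
Arc 3: start y=0.000, vy=13.662 → t=2.788, apex=9.523, x_land=50.270, impact vy=-13.662
  bounce: vy ← 0.82·13.662 = 11.203
Arc 4: start y=0.000, vy=11.203 → t=2.286, apex=6.404, x_land=63.097, impact vy=-11.203
  bounce: vy ← 0.82·11.203 = 9.187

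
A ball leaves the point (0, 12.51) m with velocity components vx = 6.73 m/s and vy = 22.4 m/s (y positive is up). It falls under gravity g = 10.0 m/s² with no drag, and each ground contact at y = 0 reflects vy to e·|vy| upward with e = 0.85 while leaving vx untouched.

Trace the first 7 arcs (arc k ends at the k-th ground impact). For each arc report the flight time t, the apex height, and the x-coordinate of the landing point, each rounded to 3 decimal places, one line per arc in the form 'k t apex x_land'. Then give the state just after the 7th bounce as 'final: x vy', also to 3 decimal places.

1 4.982 37.598 33.530
2 4.662 27.165 64.904
3 3.962 19.626 91.571
4 3.368 14.180 114.238
5 2.863 10.245 133.505
6 2.433 7.402 149.882
7 2.068 5.348 163.803
final: 163.803 8.791

Arc 1: start y=12.510, vy=22.400 → t=4.982, apex=37.598, x_land=33.530, impact vy=-27.422
  bounce: vy ← 0.85·27.422 = 23.309
Arc 2: start y=0.000, vy=23.309 → t=4.662, apex=27.165, x_land=64.904, impact vy=-23.309
  bounce: vy ← 0.85·23.309 = 19.812
Arc 3: start y=0.000, vy=19.812 → t=3.962, apex=19.626, x_land=91.571, impact vy=-19.812
  bounce: vy ← 0.85·19.812 = 16.840
Arc 4: start y=0.000, vy=16.840 → t=3.368, apex=14.180, x_land=114.238, impact vy=-16.840
  bounce: vy ← 0.85·16.840 = 14.314
Arc 5: start y=0.000, vy=14.314 → t=2.863, apex=10.245, x_land=133.505, impact vy=-14.314
  bounce: vy ← 0.85·14.314 = 12.167
Arc 6: start y=0.000, vy=12.167 → t=2.433, apex=7.402, x_land=149.882, impact vy=-12.167
  bounce: vy ← 0.85·12.167 = 10.342
Arc 7: start y=0.000, vy=10.342 → t=2.068, apex=5.348, x_land=163.803, impact vy=-10.342
  bounce: vy ← 0.85·10.342 = 8.791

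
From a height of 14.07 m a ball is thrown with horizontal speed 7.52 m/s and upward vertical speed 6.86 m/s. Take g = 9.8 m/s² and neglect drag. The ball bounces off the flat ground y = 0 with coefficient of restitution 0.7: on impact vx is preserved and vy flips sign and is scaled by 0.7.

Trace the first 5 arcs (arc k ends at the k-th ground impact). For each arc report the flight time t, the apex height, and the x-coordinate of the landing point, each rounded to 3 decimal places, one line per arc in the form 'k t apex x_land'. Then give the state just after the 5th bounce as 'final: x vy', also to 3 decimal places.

1 2.533 16.471 19.051
2 2.567 8.071 38.354
3 1.797 3.955 51.865
4 1.258 1.938 61.323
5 0.880 0.950 67.944
final: 67.944 3.020

Arc 1: start y=14.070, vy=6.860 → t=2.533, apex=16.471, x_land=19.051, impact vy=-17.968
  bounce: vy ← 0.7·17.968 = 12.577
Arc 2: start y=0.000, vy=12.577 → t=2.567, apex=8.071, x_land=38.354, impact vy=-12.577
  bounce: vy ← 0.7·12.577 = 8.804
Arc 3: start y=0.000, vy=8.804 → t=1.797, apex=3.955, x_land=51.865, impact vy=-8.804
  bounce: vy ← 0.7·8.804 = 6.163
Arc 4: start y=0.000, vy=6.163 → t=1.258, apex=1.938, x_land=61.323, impact vy=-6.163
  bounce: vy ← 0.7·6.163 = 4.314
Arc 5: start y=0.000, vy=4.314 → t=0.880, apex=0.950, x_land=67.944, impact vy=-4.314
  bounce: vy ← 0.7·4.314 = 3.020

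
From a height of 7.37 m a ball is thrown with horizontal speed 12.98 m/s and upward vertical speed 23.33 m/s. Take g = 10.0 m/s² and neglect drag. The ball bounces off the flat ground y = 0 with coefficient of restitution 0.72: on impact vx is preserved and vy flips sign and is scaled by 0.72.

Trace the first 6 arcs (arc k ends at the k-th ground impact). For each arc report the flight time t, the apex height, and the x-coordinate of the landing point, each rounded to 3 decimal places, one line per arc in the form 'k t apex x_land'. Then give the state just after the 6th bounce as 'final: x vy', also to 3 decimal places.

1 4.963 34.584 64.420
2 3.787 17.929 113.578
3 2.727 9.294 148.971
4 1.963 4.818 174.455
5 1.414 2.498 192.803
6 1.018 1.295 206.013
final: 206.013 3.664

Arc 1: start y=7.370, vy=23.330 → t=4.963, apex=34.584, x_land=64.420, impact vy=-26.300
  bounce: vy ← 0.72·26.300 = 18.936
Arc 2: start y=0.000, vy=18.936 → t=3.787, apex=17.929, x_land=113.578, impact vy=-18.936
  bounce: vy ← 0.72·18.936 = 13.634
Arc 3: start y=0.000, vy=13.634 → t=2.727, apex=9.294, x_land=148.971, impact vy=-13.634
  bounce: vy ← 0.72·13.634 = 9.816
Arc 4: start y=0.000, vy=9.816 → t=1.963, apex=4.818, x_land=174.455, impact vy=-9.816
  bounce: vy ← 0.72·9.816 = 7.068
Arc 5: start y=0.000, vy=7.068 → t=1.414, apex=2.498, x_land=192.803, impact vy=-7.068
  bounce: vy ← 0.72·7.068 = 5.089
Arc 6: start y=0.000, vy=5.089 → t=1.018, apex=1.295, x_land=206.013, impact vy=-5.089
  bounce: vy ← 0.72·5.089 = 3.664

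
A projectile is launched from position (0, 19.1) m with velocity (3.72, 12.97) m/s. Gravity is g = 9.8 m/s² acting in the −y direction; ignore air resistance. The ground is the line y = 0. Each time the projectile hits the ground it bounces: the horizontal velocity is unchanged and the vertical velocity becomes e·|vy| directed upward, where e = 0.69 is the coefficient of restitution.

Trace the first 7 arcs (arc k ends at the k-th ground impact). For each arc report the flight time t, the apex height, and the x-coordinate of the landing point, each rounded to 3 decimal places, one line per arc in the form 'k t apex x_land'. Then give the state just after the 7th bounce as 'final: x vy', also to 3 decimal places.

1 3.700 27.683 13.765
2 3.280 13.180 25.967
3 2.263 6.275 34.387
4 1.562 2.987 40.196
5 1.078 1.422 44.204
6 0.744 0.677 46.970
7 0.513 0.322 48.879
final: 48.879 1.735

Arc 1: start y=19.100, vy=12.970 → t=3.700, apex=27.683, x_land=13.765, impact vy=-23.293
  bounce: vy ← 0.69·23.293 = 16.072
Arc 2: start y=0.000, vy=16.072 → t=3.280, apex=13.180, x_land=25.967, impact vy=-16.072
  bounce: vy ← 0.69·16.072 = 11.090
Arc 3: start y=0.000, vy=11.090 → t=2.263, apex=6.275, x_land=34.387, impact vy=-11.090
  bounce: vy ← 0.69·11.090 = 7.652
Arc 4: start y=0.000, vy=7.652 → t=1.562, apex=2.987, x_land=40.196, impact vy=-7.652
  bounce: vy ← 0.69·7.652 = 5.280
Arc 5: start y=0.000, vy=5.280 → t=1.078, apex=1.422, x_land=44.204, impact vy=-5.280
  bounce: vy ← 0.69·5.280 = 3.643
Arc 6: start y=0.000, vy=3.643 → t=0.744, apex=0.677, x_land=46.970, impact vy=-3.643
  bounce: vy ← 0.69·3.643 = 2.514
Arc 7: start y=0.000, vy=2.514 → t=0.513, apex=0.322, x_land=48.879, impact vy=-2.514
  bounce: vy ← 0.69·2.514 = 1.735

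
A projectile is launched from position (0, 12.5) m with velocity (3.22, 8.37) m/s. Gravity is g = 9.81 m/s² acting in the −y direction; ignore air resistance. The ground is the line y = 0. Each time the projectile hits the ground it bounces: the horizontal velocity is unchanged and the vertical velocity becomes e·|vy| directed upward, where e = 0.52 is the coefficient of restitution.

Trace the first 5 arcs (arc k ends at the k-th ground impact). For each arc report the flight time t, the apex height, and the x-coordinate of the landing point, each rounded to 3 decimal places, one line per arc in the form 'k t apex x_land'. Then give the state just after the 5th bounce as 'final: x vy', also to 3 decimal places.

1 2.663 16.071 8.576
2 1.882 4.346 14.637
3 0.979 1.175 17.789
4 0.509 0.318 19.428
5 0.265 0.086 20.281
final: 20.281 0.675

Arc 1: start y=12.500, vy=8.370 → t=2.663, apex=16.071, x_land=8.576, impact vy=-17.757
  bounce: vy ← 0.52·17.757 = 9.234
Arc 2: start y=0.000, vy=9.234 → t=1.882, apex=4.346, x_land=14.637, impact vy=-9.234
  bounce: vy ← 0.52·9.234 = 4.801
Arc 3: start y=0.000, vy=4.801 → t=0.979, apex=1.175, x_land=17.789, impact vy=-4.801
  bounce: vy ← 0.52·4.801 = 2.497
Arc 4: start y=0.000, vy=2.497 → t=0.509, apex=0.318, x_land=19.428, impact vy=-2.497
  bounce: vy ← 0.52·2.497 = 1.298
Arc 5: start y=0.000, vy=1.298 → t=0.265, apex=0.086, x_land=20.281, impact vy=-1.298
  bounce: vy ← 0.52·1.298 = 0.675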